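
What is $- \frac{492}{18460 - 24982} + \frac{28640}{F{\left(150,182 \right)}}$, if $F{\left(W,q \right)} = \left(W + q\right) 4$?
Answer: $\frac{1952536}{90221} \approx 21.642$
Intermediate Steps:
$F{\left(W,q \right)} = 4 W + 4 q$
$- \frac{492}{18460 - 24982} + \frac{28640}{F{\left(150,182 \right)}} = - \frac{492}{18460 - 24982} + \frac{28640}{4 \cdot 150 + 4 \cdot 182} = - \frac{492}{18460 - 24982} + \frac{28640}{600 + 728} = - \frac{492}{-6522} + \frac{28640}{1328} = \left(-492\right) \left(- \frac{1}{6522}\right) + 28640 \cdot \frac{1}{1328} = \frac{82}{1087} + \frac{1790}{83} = \frac{1952536}{90221}$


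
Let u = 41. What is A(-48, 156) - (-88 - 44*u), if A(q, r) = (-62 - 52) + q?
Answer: 1730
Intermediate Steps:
A(q, r) = -114 + q
A(-48, 156) - (-88 - 44*u) = (-114 - 48) - (-88 - 44*41) = -162 - (-88 - 1804) = -162 - 1*(-1892) = -162 + 1892 = 1730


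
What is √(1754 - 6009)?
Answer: I*√4255 ≈ 65.23*I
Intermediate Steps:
√(1754 - 6009) = √(-4255) = I*√4255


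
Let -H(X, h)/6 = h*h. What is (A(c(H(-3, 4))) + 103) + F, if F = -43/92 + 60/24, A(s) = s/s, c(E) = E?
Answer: 9755/92 ≈ 106.03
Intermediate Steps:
H(X, h) = -6*h**2 (H(X, h) = -6*h*h = -6*h**2)
A(s) = 1
F = 187/92 (F = -43*1/92 + 60*(1/24) = -43/92 + 5/2 = 187/92 ≈ 2.0326)
(A(c(H(-3, 4))) + 103) + F = (1 + 103) + 187/92 = 104 + 187/92 = 9755/92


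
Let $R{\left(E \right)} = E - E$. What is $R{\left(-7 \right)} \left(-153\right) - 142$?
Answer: $-142$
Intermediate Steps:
$R{\left(E \right)} = 0$
$R{\left(-7 \right)} \left(-153\right) - 142 = 0 \left(-153\right) - 142 = 0 - 142 = -142$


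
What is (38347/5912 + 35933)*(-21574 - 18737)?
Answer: -8565049209573/5912 ≈ -1.4488e+9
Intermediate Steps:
(38347/5912 + 35933)*(-21574 - 18737) = (38347*(1/5912) + 35933)*(-40311) = (38347/5912 + 35933)*(-40311) = (212474243/5912)*(-40311) = -8565049209573/5912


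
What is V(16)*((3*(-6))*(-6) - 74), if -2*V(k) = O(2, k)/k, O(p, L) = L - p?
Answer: -119/8 ≈ -14.875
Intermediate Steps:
V(k) = -(-2 + k)/(2*k) (V(k) = -(k - 1*2)/(2*k) = -(k - 2)/(2*k) = -(-2 + k)/(2*k))
V(16)*((3*(-6))*(-6) - 74) = ((½)*(2 - 1*16)/16)*((3*(-6))*(-6) - 74) = ((½)*(1/16)*(2 - 16))*(-18*(-6) - 74) = ((½)*(1/16)*(-14))*(108 - 74) = -7/16*34 = -119/8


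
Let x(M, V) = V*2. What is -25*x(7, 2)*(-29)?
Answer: 2900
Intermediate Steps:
x(M, V) = 2*V
-25*x(7, 2)*(-29) = -50*2*(-29) = -25*4*(-29) = -100*(-29) = 2900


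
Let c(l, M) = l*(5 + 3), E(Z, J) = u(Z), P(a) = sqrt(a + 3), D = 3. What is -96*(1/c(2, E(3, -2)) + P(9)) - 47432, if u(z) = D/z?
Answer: -47438 - 192*sqrt(3) ≈ -47771.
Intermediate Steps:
u(z) = 3/z
P(a) = sqrt(3 + a)
E(Z, J) = 3/Z
c(l, M) = 8*l (c(l, M) = l*8 = 8*l)
-96*(1/c(2, E(3, -2)) + P(9)) - 47432 = -96*(1/(8*2) + sqrt(3 + 9)) - 47432 = -96*(1/16 + sqrt(12)) - 47432 = -96*(1/16 + 2*sqrt(3)) - 47432 = (-6 - 192*sqrt(3)) - 47432 = -47438 - 192*sqrt(3)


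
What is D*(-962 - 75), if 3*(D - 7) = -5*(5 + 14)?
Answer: 76738/3 ≈ 25579.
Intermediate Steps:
D = -74/3 (D = 7 + (-5*(5 + 14))/3 = 7 + (-5*19)/3 = 7 + (⅓)*(-95) = 7 - 95/3 = -74/3 ≈ -24.667)
D*(-962 - 75) = -74*(-962 - 75)/3 = -74/3*(-1037) = 76738/3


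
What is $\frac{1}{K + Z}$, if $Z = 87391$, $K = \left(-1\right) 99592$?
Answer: $- \frac{1}{12201} \approx -8.196 \cdot 10^{-5}$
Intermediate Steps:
$K = -99592$
$\frac{1}{K + Z} = \frac{1}{-99592 + 87391} = \frac{1}{-12201} = - \frac{1}{12201}$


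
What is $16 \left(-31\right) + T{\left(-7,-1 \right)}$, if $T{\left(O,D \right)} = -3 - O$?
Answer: $-492$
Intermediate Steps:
$16 \left(-31\right) + T{\left(-7,-1 \right)} = 16 \left(-31\right) - -4 = -496 + \left(-3 + 7\right) = -496 + 4 = -492$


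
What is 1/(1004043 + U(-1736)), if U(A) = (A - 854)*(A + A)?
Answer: 1/9996523 ≈ 1.0003e-7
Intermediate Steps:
U(A) = 2*A*(-854 + A) (U(A) = (-854 + A)*(2*A) = 2*A*(-854 + A))
1/(1004043 + U(-1736)) = 1/(1004043 + 2*(-1736)*(-854 - 1736)) = 1/(1004043 + 2*(-1736)*(-2590)) = 1/(1004043 + 8992480) = 1/9996523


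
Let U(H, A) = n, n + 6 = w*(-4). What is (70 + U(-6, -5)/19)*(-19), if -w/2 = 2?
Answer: -1340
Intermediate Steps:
w = -4 (w = -2*2 = -4)
n = 10 (n = -6 - 4*(-4) = -6 + 16 = 10)
U(H, A) = 10
(70 + U(-6, -5)/19)*(-19) = (70 + 10/19)*(-19) = (1340/19)*(-19) = -1340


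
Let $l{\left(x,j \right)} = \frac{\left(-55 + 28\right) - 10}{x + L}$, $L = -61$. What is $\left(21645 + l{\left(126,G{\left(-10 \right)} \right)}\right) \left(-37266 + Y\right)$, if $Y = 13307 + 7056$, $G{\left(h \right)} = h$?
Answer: $- \frac{23780627864}{65} \approx -3.6586 \cdot 10^{8}$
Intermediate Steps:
$Y = 20363$
$l{\left(x,j \right)} = - \frac{37}{-61 + x}$ ($l{\left(x,j \right)} = \frac{\left(-55 + 28\right) - 10}{x - 61} = \frac{-27 - 10}{-61 + x} = - \frac{37}{-61 + x}$)
$\left(21645 + l{\left(126,G{\left(-10 \right)} \right)}\right) \left(-37266 + Y\right) = \left(21645 - \frac{37}{-61 + 126}\right) \left(-37266 + 20363\right) = \left(21645 - \frac{37}{65}\right) \left(-16903\right) = \frac{1406888}{65} \left(-16903\right) = - \frac{23780627864}{65}$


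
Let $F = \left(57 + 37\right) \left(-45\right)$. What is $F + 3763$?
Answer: $-467$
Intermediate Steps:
$F = -4230$ ($F = 94 \left(-45\right) = -4230$)
$F + 3763 = -4230 + 3763 = -467$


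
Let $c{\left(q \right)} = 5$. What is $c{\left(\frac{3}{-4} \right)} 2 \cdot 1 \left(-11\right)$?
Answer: $-110$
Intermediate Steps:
$c{\left(\frac{3}{-4} \right)} 2 \cdot 1 \left(-11\right) = 5 \cdot 2 \cdot 1 \left(-11\right) = 5 \cdot 2 \left(-11\right) = 10 \left(-11\right) = -110$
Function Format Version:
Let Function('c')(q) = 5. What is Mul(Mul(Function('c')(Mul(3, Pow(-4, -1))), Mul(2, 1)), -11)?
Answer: -110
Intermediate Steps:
Mul(Mul(Function('c')(Mul(3, Pow(-4, -1))), Mul(2, 1)), -11) = Mul(Mul(5, Mul(2, 1)), -11) = Mul(Mul(5, 2), -11) = Mul(10, -11) = -110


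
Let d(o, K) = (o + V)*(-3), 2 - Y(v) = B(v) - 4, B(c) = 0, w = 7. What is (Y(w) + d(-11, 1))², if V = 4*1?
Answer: 729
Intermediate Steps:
V = 4
Y(v) = 6 (Y(v) = 2 - (0 - 4) = 2 - 1*(-4) = 2 + 4 = 6)
d(o, K) = -12 - 3*o (d(o, K) = (o + 4)*(-3) = (4 + o)*(-3) = -12 - 3*o)
(Y(w) + d(-11, 1))² = (6 + (-12 - 3*(-11)))² = (6 + (-12 + 33))² = (6 + 21)² = 27² = 729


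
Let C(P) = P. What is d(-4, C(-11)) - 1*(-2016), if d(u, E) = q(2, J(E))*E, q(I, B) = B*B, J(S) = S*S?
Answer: -159035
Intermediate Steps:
J(S) = S**2
q(I, B) = B**2
d(u, E) = E**5 (d(u, E) = (E**2)**2*E = E**4*E = E**5)
d(-4, C(-11)) - 1*(-2016) = (-11)**5 - 1*(-2016) = -161051 + 2016 = -159035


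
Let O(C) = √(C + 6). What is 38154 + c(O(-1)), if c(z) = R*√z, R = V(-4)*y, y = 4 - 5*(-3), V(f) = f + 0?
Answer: 38154 - 76*5^(¼) ≈ 38040.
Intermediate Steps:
V(f) = f
y = 19 (y = 4 + 15 = 19)
R = -76 (R = -4*19 = -76)
O(C) = √(6 + C)
c(z) = -76*√z
38154 + c(O(-1)) = 38154 - 76*(6 - 1)^(¼) = 38154 - 76*5^(¼)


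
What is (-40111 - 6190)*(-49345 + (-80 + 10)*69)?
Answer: 2508356675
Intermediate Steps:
(-40111 - 6190)*(-49345 + (-80 + 10)*69) = -46301*(-49345 - 70*69) = -46301*(-49345 - 4830) = -46301*(-54175) = 2508356675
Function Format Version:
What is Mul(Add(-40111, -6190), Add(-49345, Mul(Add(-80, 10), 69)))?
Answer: 2508356675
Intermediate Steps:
Mul(Add(-40111, -6190), Add(-49345, Mul(Add(-80, 10), 69))) = Mul(-46301, Add(-49345, Mul(-70, 69))) = Mul(-46301, Add(-49345, -4830)) = Mul(-46301, -54175) = 2508356675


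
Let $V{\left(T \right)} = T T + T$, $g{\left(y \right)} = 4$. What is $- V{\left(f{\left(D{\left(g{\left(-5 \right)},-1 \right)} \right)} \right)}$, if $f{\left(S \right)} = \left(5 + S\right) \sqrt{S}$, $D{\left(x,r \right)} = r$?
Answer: $16 - 4 i \approx 16.0 - 4.0 i$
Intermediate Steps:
$f{\left(S \right)} = \sqrt{S} \left(5 + S\right)$
$V{\left(T \right)} = T + T^{2}$ ($V{\left(T \right)} = T^{2} + T = T + T^{2}$)
$- V{\left(f{\left(D{\left(g{\left(-5 \right)},-1 \right)} \right)} \right)} = - \sqrt{-1} \left(5 - 1\right) \left(1 + \sqrt{-1} \left(5 - 1\right)\right) = - i 4 \left(1 + i 4\right) = - 4 i \left(1 + 4 i\right)$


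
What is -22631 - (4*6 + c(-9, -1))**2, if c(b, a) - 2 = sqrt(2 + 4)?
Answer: -23313 - 52*sqrt(6) ≈ -23440.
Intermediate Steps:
c(b, a) = 2 + sqrt(6) (c(b, a) = 2 + sqrt(2 + 4) = 2 + sqrt(6))
-22631 - (4*6 + c(-9, -1))**2 = -22631 - (4*6 + (2 + sqrt(6)))**2 = -22631 - (24 + (2 + sqrt(6)))**2 = -22631 - (26 + sqrt(6))**2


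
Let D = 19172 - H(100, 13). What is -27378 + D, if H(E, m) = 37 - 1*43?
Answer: -8200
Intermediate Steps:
H(E, m) = -6 (H(E, m) = 37 - 43 = -6)
D = 19178 (D = 19172 - 1*(-6) = 19172 + 6 = 19178)
-27378 + D = -27378 + 19178 = -8200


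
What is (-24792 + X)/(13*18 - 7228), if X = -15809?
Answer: 40601/6994 ≈ 5.8051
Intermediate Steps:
(-24792 + X)/(13*18 - 7228) = (-24792 - 15809)/(13*18 - 7228) = -40601/(234 - 7228) = -40601/(-6994) = -40601*(-1/6994) = 40601/6994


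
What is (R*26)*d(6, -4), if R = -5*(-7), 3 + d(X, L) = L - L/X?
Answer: -17290/3 ≈ -5763.3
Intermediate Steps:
d(X, L) = -3 + L - L/X (d(X, L) = -3 + (L - L/X) = -3 + L - L/X)
R = 35
(R*26)*d(6, -4) = (35*26)*(-3 - 4 - 1*(-4)/6) = 910*(-3 - 4 - 1*(-4)*⅙) = 910*(-3 - 4 + ⅔) = 910*(-19/3) = -17290/3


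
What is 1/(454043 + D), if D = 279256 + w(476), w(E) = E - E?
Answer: 1/733299 ≈ 1.3637e-6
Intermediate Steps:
w(E) = 0
D = 279256 (D = 279256 + 0 = 279256)
1/(454043 + D) = 1/(454043 + 279256) = 1/733299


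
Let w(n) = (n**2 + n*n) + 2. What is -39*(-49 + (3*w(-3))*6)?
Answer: -12129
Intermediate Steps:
w(n) = 2 + 2*n**2 (w(n) = (n**2 + n**2) + 2 = 2*n**2 + 2 = 2 + 2*n**2)
-39*(-49 + (3*w(-3))*6) = -39*(-49 + (3*(2 + 2*(-3)**2))*6) = -39*(-49 + (3*(2 + 2*9))*6) = -39*(-49 + (3*(2 + 18))*6) = -39*(-49 + (3*20)*6) = -39*(-49 + 60*6) = -39*(-49 + 360) = -39*311 = -12129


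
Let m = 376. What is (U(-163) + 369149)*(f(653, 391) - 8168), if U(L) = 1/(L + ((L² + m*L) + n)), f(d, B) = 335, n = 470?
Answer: -14214830878053/4916 ≈ -2.8915e+9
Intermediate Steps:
U(L) = 1/(470 + L² + 377*L) (U(L) = 1/(L + ((L² + 376*L) + 470)) = 1/(L + (470 + L² + 376*L)) = 1/(470 + L² + 377*L))
(U(-163) + 369149)*(f(653, 391) - 8168) = (1/(470 + (-163)² + 377*(-163)) + 369149)*(335 - 8168) = (1/(470 + 26569 - 61451) + 369149)*(-7833) = (1/(-34412) + 369149)*(-7833) = (-1/34412 + 369149)*(-7833) = (12703155387/34412)*(-7833) = -14214830878053/4916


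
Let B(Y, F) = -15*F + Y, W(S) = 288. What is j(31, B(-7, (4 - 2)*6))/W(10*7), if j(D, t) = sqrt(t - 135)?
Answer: I*sqrt(322)/288 ≈ 0.062307*I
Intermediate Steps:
B(Y, F) = Y - 15*F
j(D, t) = sqrt(-135 + t)
j(31, B(-7, (4 - 2)*6))/W(10*7) = sqrt(-135 + (-7 - 15*(4 - 2)*6))/288 = sqrt(-135 + (-7 - 30*6))*(1/288) = sqrt(-135 + (-7 - 15*12))*(1/288) = sqrt(-135 + (-7 - 180))*(1/288) = sqrt(-135 - 187)*(1/288) = sqrt(-322)*(1/288) = (I*sqrt(322))*(1/288) = I*sqrt(322)/288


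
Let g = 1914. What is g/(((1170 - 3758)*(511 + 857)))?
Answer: -319/590064 ≈ -0.00054062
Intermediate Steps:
g/(((1170 - 3758)*(511 + 857))) = 1914/(((1170 - 3758)*(511 + 857))) = 1914/((-2588*1368)) = 1914/(-3540384) = 1914*(-1/3540384) = -319/590064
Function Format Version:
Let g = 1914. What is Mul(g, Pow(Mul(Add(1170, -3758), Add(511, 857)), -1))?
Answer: Rational(-319, 590064) ≈ -0.00054062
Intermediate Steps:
Mul(g, Pow(Mul(Add(1170, -3758), Add(511, 857)), -1)) = Mul(1914, Pow(Mul(Add(1170, -3758), Add(511, 857)), -1)) = Mul(1914, Pow(Mul(-2588, 1368), -1)) = Mul(1914, Pow(-3540384, -1)) = Mul(1914, Rational(-1, 3540384)) = Rational(-319, 590064)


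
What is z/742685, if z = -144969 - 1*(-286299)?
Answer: 28266/148537 ≈ 0.19030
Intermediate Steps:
z = 141330 (z = -144969 + 286299 = 141330)
z/742685 = 141330/742685 = 141330*(1/742685) = 28266/148537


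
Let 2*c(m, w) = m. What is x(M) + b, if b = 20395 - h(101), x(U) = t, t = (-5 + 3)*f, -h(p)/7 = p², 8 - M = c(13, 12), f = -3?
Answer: 91808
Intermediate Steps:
c(m, w) = m/2
M = 3/2 (M = 8 - 13/2 = 3/2 ≈ 1.5000)
h(p) = -7*p²
t = 6 (t = (-5 + 3)*(-3) = -2*(-3) = 6)
x(U) = 6
b = 91802 (b = 20395 - (-7)*101² = 20395 - (-7)*10201 = 20395 - 1*(-71407) = 20395 + 71407 = 91802)
x(M) + b = 6 + 91802 = 91808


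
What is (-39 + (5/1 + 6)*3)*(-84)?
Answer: 504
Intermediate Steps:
(-39 + (5/1 + 6)*3)*(-84) = (-39 + (5*1 + 6)*3)*(-84) = (-39 + (5 + 6)*3)*(-84) = (-39 + 11*3)*(-84) = (-39 + 33)*(-84) = -6*(-84) = 504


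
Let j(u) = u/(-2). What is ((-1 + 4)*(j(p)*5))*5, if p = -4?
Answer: 150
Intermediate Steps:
j(u) = -u/2 (j(u) = u*(-½) = -u/2)
((-1 + 4)*(j(p)*5))*5 = ((-1 + 4)*(-½*(-4)*5))*5 = (3*(2*5))*5 = (3*10)*5 = 30*5 = 150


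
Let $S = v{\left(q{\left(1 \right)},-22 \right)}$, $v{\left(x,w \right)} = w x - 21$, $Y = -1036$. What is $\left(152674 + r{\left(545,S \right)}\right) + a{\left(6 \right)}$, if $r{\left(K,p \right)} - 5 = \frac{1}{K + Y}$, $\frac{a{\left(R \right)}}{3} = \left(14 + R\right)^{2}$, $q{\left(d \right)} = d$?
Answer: $\frac{75554588}{491} \approx 1.5388 \cdot 10^{5}$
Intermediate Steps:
$v{\left(x,w \right)} = -21 + w x$
$S = -43$ ($S = -21 - 22 = -43$)
$a{\left(R \right)} = 3 \left(14 + R\right)^{2}$
$r{\left(K,p \right)} = 5 + \frac{1}{-1036 + K}$ ($r{\left(K,p \right)} = 5 + \frac{1}{K - 1036} = 5 + \frac{1}{-1036 + K}$)
$\left(152674 + r{\left(545,S \right)}\right) + a{\left(6 \right)} = \left(152674 + \frac{-5179 + 5 \cdot 545}{-1036 + 545}\right) + 3 \left(14 + 6\right)^{2} = \left(152674 + \frac{-5179 + 2725}{-491}\right) + 3 \cdot 20^{2} = \left(152674 - - \frac{2454}{491}\right) + 3 \cdot 400 = \left(152674 + \frac{2454}{491}\right) + 1200 = \frac{74965388}{491} + 1200 = \frac{75554588}{491}$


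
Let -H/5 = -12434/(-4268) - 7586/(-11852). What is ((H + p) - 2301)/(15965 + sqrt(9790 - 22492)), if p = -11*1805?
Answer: -1119191673462415/805852502982967 + 70102829531*I*sqrt(12702)/805852502982967 ≈ -1.3888 + 0.0098043*I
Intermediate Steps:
p = -19855
H = -56170255/3161521 (H = -5*(-12434/(-4268) - 7586/(-11852)) = -5*(-12434*(-1/4268) - 7586*(-1/11852)) = -5*(6217/2134 + 3793/5926) = -5*11234051/3161521 = -56170255/3161521 ≈ -17.767)
((H + p) - 2301)/(15965 + sqrt(9790 - 22492)) = ((-56170255/3161521 - 19855) - 2301)/(15965 + sqrt(9790 - 22492)) = (-62828169710/3161521 - 2301)/(15965 + sqrt(-12702)) = -70102829531/(3161521*(15965 + I*sqrt(12702)))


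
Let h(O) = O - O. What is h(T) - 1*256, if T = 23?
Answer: -256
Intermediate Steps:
h(O) = 0
h(T) - 1*256 = 0 - 1*256 = 0 - 256 = -256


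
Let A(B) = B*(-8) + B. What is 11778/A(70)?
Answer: -5889/245 ≈ -24.037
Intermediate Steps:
A(B) = -7*B (A(B) = -8*B + B = -7*B)
11778/A(70) = 11778/((-7*70)) = 11778/(-490) = 11778*(-1/490) = -5889/245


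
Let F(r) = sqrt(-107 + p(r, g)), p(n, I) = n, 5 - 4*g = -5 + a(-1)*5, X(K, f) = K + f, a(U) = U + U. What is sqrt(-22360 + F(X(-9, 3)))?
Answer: sqrt(-22360 + I*sqrt(113)) ≈ 0.0355 + 149.53*I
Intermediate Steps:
a(U) = 2*U
g = 5 (g = 5/4 - (-5 + (2*(-1))*5)/4 = 5/4 - (-5 - 2*5)/4 = 5/4 - (-5 - 10)/4 = 5/4 - 1/4*(-15) = 5/4 + 15/4 = 5)
F(r) = sqrt(-107 + r)
sqrt(-22360 + F(X(-9, 3))) = sqrt(-22360 + sqrt(-107 + (-9 + 3))) = sqrt(-22360 + sqrt(-107 - 6)) = sqrt(-22360 + sqrt(-113)) = sqrt(-22360 + I*sqrt(113))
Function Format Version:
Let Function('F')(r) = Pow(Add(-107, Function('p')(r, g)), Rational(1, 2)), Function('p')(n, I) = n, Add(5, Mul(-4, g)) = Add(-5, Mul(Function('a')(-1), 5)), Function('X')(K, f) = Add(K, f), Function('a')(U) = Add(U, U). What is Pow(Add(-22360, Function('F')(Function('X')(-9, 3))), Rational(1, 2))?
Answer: Pow(Add(-22360, Mul(I, Pow(113, Rational(1, 2)))), Rational(1, 2)) ≈ Add(0.0355, Mul(149.53, I))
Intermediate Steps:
Function('a')(U) = Mul(2, U)
g = 5 (g = Add(Rational(5, 4), Mul(Rational(-1, 4), Add(-5, Mul(Mul(2, -1), 5)))) = Add(Rational(5, 4), Mul(Rational(-1, 4), Add(-5, Mul(-2, 5)))) = Add(Rational(5, 4), Mul(Rational(-1, 4), Add(-5, -10))) = Add(Rational(5, 4), Mul(Rational(-1, 4), -15)) = Add(Rational(5, 4), Rational(15, 4)) = 5)
Function('F')(r) = Pow(Add(-107, r), Rational(1, 2))
Pow(Add(-22360, Function('F')(Function('X')(-9, 3))), Rational(1, 2)) = Pow(Add(-22360, Pow(Add(-107, Add(-9, 3)), Rational(1, 2))), Rational(1, 2)) = Pow(Add(-22360, Pow(Add(-107, -6), Rational(1, 2))), Rational(1, 2)) = Pow(Add(-22360, Pow(-113, Rational(1, 2))), Rational(1, 2)) = Pow(Add(-22360, Mul(I, Pow(113, Rational(1, 2)))), Rational(1, 2))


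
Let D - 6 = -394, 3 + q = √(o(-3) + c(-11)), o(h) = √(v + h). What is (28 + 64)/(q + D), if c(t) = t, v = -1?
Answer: -92/(391 - √(-11 + 2*I)) ≈ -0.23546 - 0.002007*I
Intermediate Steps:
o(h) = √(-1 + h)
q = -3 + √(-11 + 2*I) (q = -3 + √(√(-1 - 3) - 11) = -3 + √(√(-4) - 11) = -3 + √(2*I - 11) = -3 + √(-11 + 2*I) ≈ -2.6997 + 3.3302*I)
D = -388 (D = 6 - 394 = -388)
(28 + 64)/(q + D) = (28 + 64)/((-3 + √(-11 + 2*I)) - 388) = 92/(-391 + √(-11 + 2*I))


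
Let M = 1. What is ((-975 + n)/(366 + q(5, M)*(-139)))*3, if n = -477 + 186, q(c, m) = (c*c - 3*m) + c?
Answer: 1266/1129 ≈ 1.1213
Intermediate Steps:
q(c, m) = c + c**2 - 3*m (q(c, m) = (c**2 - 3*m) + c = c + c**2 - 3*m)
n = -291
((-975 + n)/(366 + q(5, M)*(-139)))*3 = ((-975 - 291)/(366 + (5 + 5**2 - 3*1)*(-139)))*3 = -1266/(366 + (5 + 25 - 3)*(-139))*3 = -1266/(366 + 27*(-139))*3 = -1266/(366 - 3753)*3 = -1266/(-3387)*3 = -1266*(-1/3387)*3 = (422/1129)*3 = 1266/1129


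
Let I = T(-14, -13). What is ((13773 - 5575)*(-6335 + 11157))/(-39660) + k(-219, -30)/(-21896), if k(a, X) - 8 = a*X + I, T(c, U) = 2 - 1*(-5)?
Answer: -216456648619/217098840 ≈ -997.04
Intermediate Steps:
T(c, U) = 7 (T(c, U) = 2 + 5 = 7)
I = 7
k(a, X) = 15 + X*a (k(a, X) = 8 + (a*X + 7) = 8 + (X*a + 7) = 8 + (7 + X*a) = 15 + X*a)
((13773 - 5575)*(-6335 + 11157))/(-39660) + k(-219, -30)/(-21896) = ((13773 - 5575)*(-6335 + 11157))/(-39660) + (15 - 30*(-219))/(-21896) = (8198*4822)*(-1/39660) + (15 + 6570)*(-1/21896) = 39530756*(-1/39660) + 6585*(-1/21896) = -9882689/9915 - 6585/21896 = -216456648619/217098840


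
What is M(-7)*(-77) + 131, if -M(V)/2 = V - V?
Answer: 131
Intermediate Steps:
M(V) = 0 (M(V) = -2*(V - V) = -2*0 = 0)
M(-7)*(-77) + 131 = 0*(-77) + 131 = 0 + 131 = 131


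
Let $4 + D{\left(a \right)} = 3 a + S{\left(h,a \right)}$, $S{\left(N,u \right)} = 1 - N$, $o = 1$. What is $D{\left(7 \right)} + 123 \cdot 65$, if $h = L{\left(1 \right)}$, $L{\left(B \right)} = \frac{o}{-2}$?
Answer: $\frac{16027}{2} \approx 8013.5$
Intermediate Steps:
$L{\left(B \right)} = - \frac{1}{2}$ ($L{\left(B \right)} = 1 \frac{1}{-2} = 1 \left(- \frac{1}{2}\right) = - \frac{1}{2}$)
$h = - \frac{1}{2} \approx -0.5$
$D{\left(a \right)} = - \frac{5}{2} + 3 a$ ($D{\left(a \right)} = -4 + \left(3 a + \left(1 - - \frac{1}{2}\right)\right) = -4 + \left(3 a + \left(1 + \frac{1}{2}\right)\right) = -4 + \left(3 a + \frac{3}{2}\right) = -4 + \left(\frac{3}{2} + 3 a\right) = - \frac{5}{2} + 3 a$)
$D{\left(7 \right)} + 123 \cdot 65 = \left(- \frac{5}{2} + 3 \cdot 7\right) + 123 \cdot 65 = \left(- \frac{5}{2} + 21\right) + 7995 = \frac{37}{2} + 7995 = \frac{16027}{2}$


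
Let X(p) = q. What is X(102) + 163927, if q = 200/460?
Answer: 3770331/23 ≈ 1.6393e+5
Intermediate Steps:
q = 10/23 (q = 200*(1/460) = 10/23 ≈ 0.43478)
X(p) = 10/23
X(102) + 163927 = 10/23 + 163927 = 3770331/23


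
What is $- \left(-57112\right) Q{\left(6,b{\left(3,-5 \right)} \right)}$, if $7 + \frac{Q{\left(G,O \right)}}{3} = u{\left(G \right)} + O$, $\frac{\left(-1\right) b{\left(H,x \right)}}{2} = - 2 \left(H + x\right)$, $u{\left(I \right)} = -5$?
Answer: $-3426720$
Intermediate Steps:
$b{\left(H,x \right)} = 4 H + 4 x$ ($b{\left(H,x \right)} = - 2 \left(- 2 \left(H + x\right)\right) = - 2 \left(- 2 H - 2 x\right) = 4 H + 4 x$)
$Q{\left(G,O \right)} = -36 + 3 O$ ($Q{\left(G,O \right)} = -21 + 3 \left(-5 + O\right) = -21 + \left(-15 + 3 O\right) = -36 + 3 O$)
$- \left(-57112\right) Q{\left(6,b{\left(3,-5 \right)} \right)} = - \left(-57112\right) \left(-36 + 3 \left(4 \cdot 3 + 4 \left(-5\right)\right)\right) = - \left(-57112\right) \left(-36 + 3 \left(12 - 20\right)\right) = - \left(-57112\right) \left(-36 + 3 \left(-8\right)\right) = - \left(-57112\right) \left(-36 - 24\right) = - \left(-57112\right) \left(-60\right) = \left(-1\right) 3426720 = -3426720$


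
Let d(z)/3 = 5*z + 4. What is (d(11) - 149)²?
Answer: 784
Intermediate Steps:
d(z) = 12 + 15*z (d(z) = 3*(5*z + 4) = 3*(4 + 5*z) = 12 + 15*z)
(d(11) - 149)² = ((12 + 15*11) - 149)² = ((12 + 165) - 149)² = (177 - 149)² = 28² = 784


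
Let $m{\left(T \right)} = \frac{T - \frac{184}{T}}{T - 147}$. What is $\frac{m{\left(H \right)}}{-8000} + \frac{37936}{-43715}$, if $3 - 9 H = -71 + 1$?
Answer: $- \frac{221549588569}{255295600000} \approx -0.86782$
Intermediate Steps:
$H = \frac{73}{9}$ ($H = \frac{1}{3} - \frac{-71 + 1}{9} = \frac{1}{3} - - \frac{70}{9} = \frac{1}{3} + \frac{70}{9} = \frac{73}{9} \approx 8.1111$)
$m{\left(T \right)} = \frac{T - \frac{184}{T}}{-147 + T}$
$\frac{m{\left(H \right)}}{-8000} + \frac{37936}{-43715} = \frac{\frac{1}{\frac{73}{9}} \frac{1}{-147 + \frac{73}{9}} \left(-184 + \left(\frac{73}{9}\right)^{2}\right)}{-8000} + \frac{37936}{-43715} = \frac{9 \left(-184 + \frac{5329}{81}\right)}{73 \left(- \frac{1250}{9}\right)} \left(- \frac{1}{8000}\right) + 37936 \left(- \frac{1}{43715}\right) = \frac{9}{73} \left(- \frac{9}{1250}\right) \left(- \frac{9575}{81}\right) \left(- \frac{1}{8000}\right) - \frac{37936}{43715} = \frac{383}{3650} \left(- \frac{1}{8000}\right) - \frac{37936}{43715} = - \frac{383}{29200000} - \frac{37936}{43715} = - \frac{221549588569}{255295600000}$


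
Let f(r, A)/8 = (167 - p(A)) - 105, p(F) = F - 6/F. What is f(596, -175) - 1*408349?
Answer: -71129323/175 ≈ -4.0645e+5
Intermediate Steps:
p(F) = F - 6/F
f(r, A) = 496 - 8*A + 48/A (f(r, A) = 8*((167 - (A - 6/A)) - 105) = 8*((167 + (-A + 6/A)) - 105) = 8*((167 - A + 6/A) - 105) = 8*(62 - A + 6/A) = 496 - 8*A + 48/A)
f(596, -175) - 1*408349 = (496 - 8*(-175) + 48/(-175)) - 1*408349 = (496 + 1400 + 48*(-1/175)) - 408349 = (496 + 1400 - 48/175) - 408349 = 331752/175 - 408349 = -71129323/175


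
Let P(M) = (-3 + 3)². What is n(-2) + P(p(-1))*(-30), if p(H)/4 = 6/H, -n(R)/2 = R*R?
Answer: -8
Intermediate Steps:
n(R) = -2*R² (n(R) = -2*R*R = -2*R²)
p(H) = 24/H (p(H) = 4*(6/H) = 24/H)
P(M) = 0 (P(M) = 0² = 0)
n(-2) + P(p(-1))*(-30) = -2*(-2)² + 0*(-30) = -2*4 + 0 = -8 + 0 = -8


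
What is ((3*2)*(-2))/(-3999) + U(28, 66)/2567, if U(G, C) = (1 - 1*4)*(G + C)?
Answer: -365638/3421811 ≈ -0.10686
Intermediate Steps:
U(G, C) = -3*C - 3*G (U(G, C) = (1 - 4)*(C + G) = -3*(C + G) = -3*C - 3*G)
((3*2)*(-2))/(-3999) + U(28, 66)/2567 = ((3*2)*(-2))/(-3999) + (-3*66 - 3*28)/2567 = (6*(-2))*(-1/3999) + (-198 - 84)*(1/2567) = -12*(-1/3999) - 282*1/2567 = 4/1333 - 282/2567 = -365638/3421811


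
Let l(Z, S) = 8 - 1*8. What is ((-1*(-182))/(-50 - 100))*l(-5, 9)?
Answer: 0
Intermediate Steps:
l(Z, S) = 0 (l(Z, S) = 8 - 8 = 0)
((-1*(-182))/(-50 - 100))*l(-5, 9) = ((-1*(-182))/(-50 - 100))*0 = (182/(-150))*0 = (182*(-1/150))*0 = -91/75*0 = 0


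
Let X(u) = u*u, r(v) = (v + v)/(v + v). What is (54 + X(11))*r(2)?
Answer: 175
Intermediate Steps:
r(v) = 1 (r(v) = (2*v)/((2*v)) = (2*v)*(1/(2*v)) = 1)
X(u) = u²
(54 + X(11))*r(2) = (54 + 11²)*1 = (54 + 121)*1 = 175*1 = 175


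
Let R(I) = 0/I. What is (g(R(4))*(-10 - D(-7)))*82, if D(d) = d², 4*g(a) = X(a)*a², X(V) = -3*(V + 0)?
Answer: 0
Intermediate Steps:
R(I) = 0
X(V) = -3*V
g(a) = -3*a³/4 (g(a) = ((-3*a)*a²)/4 = (-3*a³)/4 = -3*a³/4)
(g(R(4))*(-10 - D(-7)))*82 = ((-¾*0³)*(-10 - 1*(-7)²))*82 = ((-¾*0)*(-10 - 1*49))*82 = (0*(-10 - 49))*82 = (0*(-59))*82 = 0*82 = 0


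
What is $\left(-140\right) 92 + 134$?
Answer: $-12746$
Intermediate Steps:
$\left(-140\right) 92 + 134 = -12880 + 134 = -12746$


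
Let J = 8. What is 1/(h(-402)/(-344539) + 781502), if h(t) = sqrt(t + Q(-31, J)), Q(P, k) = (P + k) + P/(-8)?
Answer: 742158829315252336/579998609427528331092041 + 689078*I*sqrt(6738)/579998609427528331092041 ≈ 1.2796e-6 + 9.7523e-17*I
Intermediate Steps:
Q(P, k) = k + 7*P/8 (Q(P, k) = (P + k) + P*(-1/8) = (P + k) - P/8 = k + 7*P/8)
h(t) = sqrt(-153/8 + t) (h(t) = sqrt(t + (8 + (7/8)*(-31))) = sqrt(t + (8 - 217/8)) = sqrt(t - 153/8) = sqrt(-153/8 + t))
1/(h(-402)/(-344539) + 781502) = 1/((sqrt(-306 + 16*(-402))/4)/(-344539) + 781502) = 1/((sqrt(-306 - 6432)/4)*(-1/344539) + 781502) = 1/((sqrt(-6738)/4)*(-1/344539) + 781502) = 1/(((I*sqrt(6738))/4)*(-1/344539) + 781502) = 1/((I*sqrt(6738)/4)*(-1/344539) + 781502) = 1/(-I*sqrt(6738)/1378156 + 781502) = 1/(781502 - I*sqrt(6738)/1378156)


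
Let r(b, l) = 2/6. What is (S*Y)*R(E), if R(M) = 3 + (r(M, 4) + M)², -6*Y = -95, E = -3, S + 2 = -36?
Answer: -164255/27 ≈ -6083.5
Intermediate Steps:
S = -38 (S = -2 - 36 = -38)
Y = 95/6 (Y = -⅙*(-95) = 95/6 ≈ 15.833)
r(b, l) = ⅓ (r(b, l) = 2*(⅙) = ⅓)
R(M) = 3 + (⅓ + M)²
(S*Y)*R(E) = (-38*95/6)*(3 + (1 + 3*(-3))²/9) = -1805*(3 + (1 - 9)²/9)/3 = -1805*(3 + (⅑)*(-8)²)/3 = -1805*(3 + (⅑)*64)/3 = -1805*(3 + 64/9)/3 = -1805/3*91/9 = -164255/27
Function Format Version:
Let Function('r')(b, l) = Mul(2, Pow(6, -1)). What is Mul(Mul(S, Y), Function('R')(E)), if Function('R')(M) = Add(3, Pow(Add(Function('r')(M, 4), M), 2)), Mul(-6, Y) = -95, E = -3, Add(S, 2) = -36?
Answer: Rational(-164255, 27) ≈ -6083.5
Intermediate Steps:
S = -38 (S = Add(-2, -36) = -38)
Y = Rational(95, 6) (Y = Mul(Rational(-1, 6), -95) = Rational(95, 6) ≈ 15.833)
Function('r')(b, l) = Rational(1, 3) (Function('r')(b, l) = Mul(2, Rational(1, 6)) = Rational(1, 3))
Function('R')(M) = Add(3, Pow(Add(Rational(1, 3), M), 2))
Mul(Mul(S, Y), Function('R')(E)) = Mul(Mul(-38, Rational(95, 6)), Add(3, Mul(Rational(1, 9), Pow(Add(1, Mul(3, -3)), 2)))) = Mul(Rational(-1805, 3), Add(3, Mul(Rational(1, 9), Pow(Add(1, -9), 2)))) = Mul(Rational(-1805, 3), Add(3, Mul(Rational(1, 9), Pow(-8, 2)))) = Mul(Rational(-1805, 3), Add(3, Mul(Rational(1, 9), 64))) = Mul(Rational(-1805, 3), Add(3, Rational(64, 9))) = Mul(Rational(-1805, 3), Rational(91, 9)) = Rational(-164255, 27)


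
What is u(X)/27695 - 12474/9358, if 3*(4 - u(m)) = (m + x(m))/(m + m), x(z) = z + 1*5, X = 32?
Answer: -11053867553/8293433920 ≈ -1.3328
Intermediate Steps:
x(z) = 5 + z (x(z) = z + 5 = 5 + z)
u(m) = 4 - (5 + 2*m)/(6*m) (u(m) = 4 - (m + (5 + m))/(3*(m + m)) = 4 - (5 + 2*m)/(3*(2*m)) = 4 - (5 + 2*m)*1/(2*m)/3 = 4 - (5 + 2*m)/(6*m))
u(X)/27695 - 12474/9358 = ((⅙)*(-5 + 22*32)/32)/27695 - 12474/9358 = ((⅙)*(1/32)*(-5 + 704))*(1/27695) - 12474*1/9358 = ((⅙)*(1/32)*699)*(1/27695) - 6237/4679 = (233/64)*(1/27695) - 6237/4679 = 233/1772480 - 6237/4679 = -11053867553/8293433920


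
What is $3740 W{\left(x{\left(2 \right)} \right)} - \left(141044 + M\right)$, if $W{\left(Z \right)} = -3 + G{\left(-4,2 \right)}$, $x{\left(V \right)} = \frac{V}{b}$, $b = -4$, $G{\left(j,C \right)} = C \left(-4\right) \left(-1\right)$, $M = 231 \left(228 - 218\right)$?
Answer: $-124654$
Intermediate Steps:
$M = 2310$ ($M = 231 \cdot 10 = 2310$)
$G{\left(j,C \right)} = 4 C$ ($G{\left(j,C \right)} = - 4 C \left(-1\right) = 4 C$)
$x{\left(V \right)} = - \frac{V}{4}$ ($x{\left(V \right)} = \frac{V}{-4} = V \left(- \frac{1}{4}\right) = - \frac{V}{4}$)
$W{\left(Z \right)} = 5$ ($W{\left(Z \right)} = -3 + 4 \cdot 2 = -3 + 8 = 5$)
$3740 W{\left(x{\left(2 \right)} \right)} - \left(141044 + M\right) = 3740 \cdot 5 - 143354 = 18700 - 143354 = -124654$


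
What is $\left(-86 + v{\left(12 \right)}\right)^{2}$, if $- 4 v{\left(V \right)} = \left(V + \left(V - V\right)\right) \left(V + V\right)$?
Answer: $24964$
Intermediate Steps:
$v{\left(V \right)} = - \frac{V^{2}}{2}$ ($v{\left(V \right)} = - \frac{\left(V + \left(V - V\right)\right) \left(V + V\right)}{4} = - \frac{\left(V + 0\right) 2 V}{4} = - \frac{V 2 V}{4} = - \frac{2 V^{2}}{4} = - \frac{V^{2}}{2}$)
$\left(-86 + v{\left(12 \right)}\right)^{2} = \left(-86 - \frac{12^{2}}{2}\right)^{2} = \left(-86 - 72\right)^{2} = \left(-158\right)^{2} = 24964$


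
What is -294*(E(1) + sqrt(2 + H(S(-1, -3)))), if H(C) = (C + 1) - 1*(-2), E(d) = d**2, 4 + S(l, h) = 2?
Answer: -294 - 294*sqrt(3) ≈ -803.22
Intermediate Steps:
S(l, h) = -2 (S(l, h) = -4 + 2 = -2)
H(C) = 3 + C (H(C) = (1 + C) + 2 = 3 + C)
-294*(E(1) + sqrt(2 + H(S(-1, -3)))) = -294*(1**2 + sqrt(2 + (3 - 2))) = -294*(1 + sqrt(2 + 1)) = -294*(1 + sqrt(3)) = -49*(6 + 6*sqrt(3)) = -294 - 294*sqrt(3)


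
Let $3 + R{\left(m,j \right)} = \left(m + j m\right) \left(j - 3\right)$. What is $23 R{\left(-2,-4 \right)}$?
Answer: $-1035$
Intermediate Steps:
$R{\left(m,j \right)} = -3 + \left(-3 + j\right) \left(m + j m\right)$ ($R{\left(m,j \right)} = -3 + \left(m + j m\right) \left(j - 3\right) = -3 + \left(m + j m\right) \left(-3 + j\right) = -3 + \left(-3 + j\right) \left(m + j m\right)$)
$23 R{\left(-2,-4 \right)} = 23 \left(-3 - -6 - 2 \left(-4\right)^{2} - \left(-8\right) \left(-2\right)\right) = 23 \left(-3 + 6 - 32 - 16\right) = 23 \left(-45\right) = -1035$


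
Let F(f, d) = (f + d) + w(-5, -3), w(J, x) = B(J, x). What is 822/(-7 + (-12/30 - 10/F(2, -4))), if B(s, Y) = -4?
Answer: -6165/43 ≈ -143.37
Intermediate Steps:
w(J, x) = -4
F(f, d) = -4 + d + f (F(f, d) = (f + d) - 4 = (d + f) - 4 = -4 + d + f)
822/(-7 + (-12/30 - 10/F(2, -4))) = 822/(-7 + (-12/30 - 10/(-4 - 4 + 2))) = 822/(-7 + (-12*1/30 - 10/(-6))) = 822/(-7 + (-2/5 - 10*(-1/6))) = 822/(-7 + (-2/5 + 5/3)) = 822/(-7 + 19/15) = 822/(-86/15) = -15/86*822 = -6165/43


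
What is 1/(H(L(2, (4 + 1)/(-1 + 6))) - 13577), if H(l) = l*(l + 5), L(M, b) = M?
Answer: -1/13563 ≈ -7.3730e-5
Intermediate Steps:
H(l) = l*(5 + l)
1/(H(L(2, (4 + 1)/(-1 + 6))) - 13577) = 1/(2*(5 + 2) - 13577) = 1/(2*7 - 13577) = 1/(14 - 13577) = 1/(-13563) = -1/13563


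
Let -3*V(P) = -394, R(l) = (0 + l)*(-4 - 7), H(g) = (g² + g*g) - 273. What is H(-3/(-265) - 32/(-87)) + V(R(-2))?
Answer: -75147701713/531533025 ≈ -141.38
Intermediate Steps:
H(g) = -273 + 2*g² (H(g) = (g² + g²) - 273 = 2*g² - 273 = -273 + 2*g²)
R(l) = -11*l (R(l) = l*(-11) = -11*l)
V(P) = 394/3 (V(P) = -⅓*(-394) = 394/3)
H(-3/(-265) - 32/(-87)) + V(R(-2)) = (-273 + 2*(-3/(-265) - 32/(-87))²) + 394/3 = (-273 + 2*(-3*(-1/265) - 32*(-1/87))²) + 394/3 = (-273 + 2*(3/265 + 32/87)²) + 394/3 = (-273 + 2*(8741/23055)²) + 394/3 = (-273 + 2*(76405081/531533025)) + 394/3 = (-273 + 152810162/531533025) + 394/3 = -144955705663/531533025 + 394/3 = -75147701713/531533025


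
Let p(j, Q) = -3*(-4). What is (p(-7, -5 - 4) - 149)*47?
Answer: -6439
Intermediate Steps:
p(j, Q) = 12
(p(-7, -5 - 4) - 149)*47 = (12 - 149)*47 = -137*47 = -6439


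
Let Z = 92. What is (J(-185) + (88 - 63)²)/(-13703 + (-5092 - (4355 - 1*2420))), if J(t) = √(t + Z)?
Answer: -125/4146 - I*√93/20730 ≈ -0.03015 - 0.0004652*I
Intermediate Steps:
J(t) = √(92 + t) (J(t) = √(t + 92) = √(92 + t))
(J(-185) + (88 - 63)²)/(-13703 + (-5092 - (4355 - 1*2420))) = (√(92 - 185) + (88 - 63)²)/(-13703 + (-5092 - (4355 - 1*2420))) = (√(-93) + 25²)/(-13703 + (-5092 - (4355 - 2420))) = (I*√93 + 625)/(-13703 + (-5092 - 1*1935)) = (625 + I*√93)/(-13703 + (-5092 - 1935)) = (625 + I*√93)/(-13703 - 7027) = (625 + I*√93)/(-20730) = (625 + I*√93)*(-1/20730) = -125/4146 - I*√93/20730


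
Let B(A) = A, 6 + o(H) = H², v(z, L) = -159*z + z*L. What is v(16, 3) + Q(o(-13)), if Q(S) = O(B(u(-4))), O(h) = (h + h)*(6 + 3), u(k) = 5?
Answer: -2406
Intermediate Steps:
v(z, L) = -159*z + L*z
o(H) = -6 + H²
O(h) = 18*h (O(h) = (2*h)*9 = 18*h)
Q(S) = 90 (Q(S) = 18*5 = 90)
v(16, 3) + Q(o(-13)) = 16*(-159 + 3) + 90 = 16*(-156) + 90 = -2496 + 90 = -2406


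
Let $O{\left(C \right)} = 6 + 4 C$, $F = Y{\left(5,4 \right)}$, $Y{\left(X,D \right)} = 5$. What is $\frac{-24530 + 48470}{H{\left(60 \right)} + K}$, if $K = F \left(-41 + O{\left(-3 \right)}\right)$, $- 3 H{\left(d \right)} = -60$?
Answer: $- \frac{4788}{43} \approx -111.35$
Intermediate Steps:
$H{\left(d \right)} = 20$ ($H{\left(d \right)} = \left(- \frac{1}{3}\right) \left(-60\right) = 20$)
$F = 5$
$K = -235$ ($K = 5 \left(-41 + \left(6 + 4 \left(-3\right)\right)\right) = 5 \left(-41 + \left(6 - 12\right)\right) = 5 \left(-41 - 6\right) = 5 \left(-47\right) = -235$)
$\frac{-24530 + 48470}{H{\left(60 \right)} + K} = \frac{-24530 + 48470}{20 - 235} = \frac{23940}{-215} = 23940 \left(- \frac{1}{215}\right) = - \frac{4788}{43}$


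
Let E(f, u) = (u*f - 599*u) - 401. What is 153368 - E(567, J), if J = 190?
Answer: 159849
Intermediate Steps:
E(f, u) = -401 - 599*u + f*u (E(f, u) = (f*u - 599*u) - 401 = (-599*u + f*u) - 401 = -401 - 599*u + f*u)
153368 - E(567, J) = 153368 - (-401 - 599*190 + 567*190) = 153368 - (-401 - 113810 + 107730) = 153368 - 1*(-6481) = 153368 + 6481 = 159849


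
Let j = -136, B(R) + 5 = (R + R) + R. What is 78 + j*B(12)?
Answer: -4138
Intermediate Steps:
B(R) = -5 + 3*R (B(R) = -5 + ((R + R) + R) = -5 + (2*R + R) = -5 + 3*R)
78 + j*B(12) = 78 - 136*(-5 + 3*12) = 78 - 136*(-5 + 36) = 78 - 136*31 = 78 - 4216 = -4138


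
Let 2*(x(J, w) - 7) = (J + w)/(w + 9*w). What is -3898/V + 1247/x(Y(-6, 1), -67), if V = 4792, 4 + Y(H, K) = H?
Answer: 3985236387/22658972 ≈ 175.88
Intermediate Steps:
Y(H, K) = -4 + H
x(J, w) = 7 + (J + w)/(20*w) (x(J, w) = 7 + ((J + w)/(w + 9*w))/2 = 7 + ((J + w)/((10*w)))/2 = 7 + ((J + w)*(1/(10*w)))/2 = 7 + ((J + w)/(10*w))/2 = 7 + (J + w)/(20*w))
-3898/V + 1247/x(Y(-6, 1), -67) = -3898/4792 + 1247/(((1/20)*((-4 - 6) + 141*(-67))/(-67))) = -3898*1/4792 + 1247/(((1/20)*(-1/67)*(-10 - 9447))) = -1949/2396 + 1247/(((1/20)*(-1/67)*(-9457))) = -1949/2396 + 1247/(9457/1340) = -1949/2396 + 1247*(1340/9457) = -1949/2396 + 1670980/9457 = 3985236387/22658972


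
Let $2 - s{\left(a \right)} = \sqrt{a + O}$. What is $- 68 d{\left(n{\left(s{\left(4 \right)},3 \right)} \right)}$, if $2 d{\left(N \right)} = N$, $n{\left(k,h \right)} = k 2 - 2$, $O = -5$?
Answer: $-68 + 68 i \approx -68.0 + 68.0 i$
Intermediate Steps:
$s{\left(a \right)} = 2 - \sqrt{-5 + a}$ ($s{\left(a \right)} = 2 - \sqrt{a - 5} = 2 - \sqrt{-5 + a}$)
$n{\left(k,h \right)} = -2 + 2 k$ ($n{\left(k,h \right)} = 2 k - 2 = -2 + 2 k$)
$d{\left(N \right)} = \frac{N}{2}$
$- 68 d{\left(n{\left(s{\left(4 \right)},3 \right)} \right)} = - 68 \frac{-2 + 2 \left(2 - \sqrt{-5 + 4}\right)}{2} = - 68 \frac{-2 + 2 \left(2 - \sqrt{-1}\right)}{2} = - 68 \frac{-2 + 2 \left(2 - i\right)}{2} = - 68 \frac{-2 + \left(4 - 2 i\right)}{2} = - 68 \frac{2 - 2 i}{2} = - 68 \left(1 - i\right) = -68 + 68 i$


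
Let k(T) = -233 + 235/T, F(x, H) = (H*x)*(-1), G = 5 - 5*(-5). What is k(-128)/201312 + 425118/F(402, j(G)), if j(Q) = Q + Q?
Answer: -152154700549/8632258560 ≈ -17.626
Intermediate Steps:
G = 30 (G = 5 + 25 = 30)
j(Q) = 2*Q
F(x, H) = -H*x
k(-128)/201312 + 425118/F(402, j(G)) = (-233 + 235/(-128))/201312 + 425118/((-1*2*30*402)) = (-233 + 235*(-1/128))*(1/201312) + 425118/((-1*60*402)) = (-233 - 235/128)*(1/201312) + 425118/(-24120) = -30059/128*1/201312 + 425118*(-1/24120) = -30059/25767936 - 70853/4020 = -152154700549/8632258560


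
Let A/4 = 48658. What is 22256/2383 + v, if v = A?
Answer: 463830312/2383 ≈ 1.9464e+5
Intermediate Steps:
A = 194632 (A = 4*48658 = 194632)
v = 194632
22256/2383 + v = 22256/2383 + 194632 = 463830312/2383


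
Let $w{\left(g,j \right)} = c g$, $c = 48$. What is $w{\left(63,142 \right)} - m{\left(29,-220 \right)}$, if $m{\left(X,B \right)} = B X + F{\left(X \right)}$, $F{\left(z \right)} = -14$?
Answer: $9418$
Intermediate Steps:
$m{\left(X,B \right)} = -14 + B X$ ($m{\left(X,B \right)} = B X - 14 = -14 + B X$)
$w{\left(g,j \right)} = 48 g$
$w{\left(63,142 \right)} - m{\left(29,-220 \right)} = 48 \cdot 63 - \left(-14 - 6380\right) = 3024 - \left(-14 - 6380\right) = 3024 - -6394 = 3024 + 6394 = 9418$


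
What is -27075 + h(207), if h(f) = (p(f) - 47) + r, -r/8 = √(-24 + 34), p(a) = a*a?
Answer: 15727 - 8*√10 ≈ 15702.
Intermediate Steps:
p(a) = a²
r = -8*√10 (r = -8*√(-24 + 34) = -8*√10 ≈ -25.298)
h(f) = -47 + f² - 8*√10 (h(f) = (f² - 47) - 8*√10 = (-47 + f²) - 8*√10 = -47 + f² - 8*√10)
-27075 + h(207) = -27075 + (-47 + 207² - 8*√10) = -27075 + (-47 + 42849 - 8*√10) = -27075 + (42802 - 8*√10) = 15727 - 8*√10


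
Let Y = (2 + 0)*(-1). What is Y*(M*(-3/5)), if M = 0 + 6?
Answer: 36/5 ≈ 7.2000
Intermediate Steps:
M = 6
Y = -2 (Y = 2*(-1) = -2)
Y*(M*(-3/5)) = -12*(-3/5) = -12*(-3*⅕) = -12*(-3)/5 = -2*(-18/5) = 36/5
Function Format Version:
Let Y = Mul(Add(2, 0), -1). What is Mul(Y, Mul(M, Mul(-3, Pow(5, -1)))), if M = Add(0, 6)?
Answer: Rational(36, 5) ≈ 7.2000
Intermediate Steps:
M = 6
Y = -2 (Y = Mul(2, -1) = -2)
Mul(Y, Mul(M, Mul(-3, Pow(5, -1)))) = Mul(-2, Mul(6, Mul(-3, Pow(5, -1)))) = Mul(-2, Mul(6, Mul(-3, Rational(1, 5)))) = Mul(-2, Mul(6, Rational(-3, 5))) = Mul(-2, Rational(-18, 5)) = Rational(36, 5)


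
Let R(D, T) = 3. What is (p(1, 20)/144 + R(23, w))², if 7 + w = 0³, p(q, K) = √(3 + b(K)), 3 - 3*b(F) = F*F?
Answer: (648 + I*√291)²/46656 ≈ 8.9938 + 0.47385*I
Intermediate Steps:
b(F) = 1 - F²/3 (b(F) = 1 - F*F/3 = 1 - F²/3)
p(q, K) = √(4 - K²/3) (p(q, K) = √(3 + (1 - K²/3)) = √(4 - K²/3))
w = -7 (w = -7 + 0³ = -7 + 0 = -7)
(p(1, 20)/144 + R(23, w))² = ((√(36 - 3*20²)/3)/144 + 3)² = ((√(36 - 3*400)/3)*(1/144) + 3)² = ((√(36 - 1200)/3)*(1/144) + 3)² = ((√(-1164)/3)*(1/144) + 3)² = (((2*I*√291)/3)*(1/144) + 3)² = ((2*I*√291/3)*(1/144) + 3)² = (I*√291/216 + 3)² = (3 + I*√291/216)²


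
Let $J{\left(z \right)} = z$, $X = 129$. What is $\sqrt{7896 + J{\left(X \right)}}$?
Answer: $5 \sqrt{321} \approx 89.582$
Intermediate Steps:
$\sqrt{7896 + J{\left(X \right)}} = \sqrt{7896 + 129} = \sqrt{8025} = 5 \sqrt{321}$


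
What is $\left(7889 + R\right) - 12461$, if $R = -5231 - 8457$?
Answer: $-18260$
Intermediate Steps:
$R = -13688$ ($R = -5231 - 8457 = -13688$)
$\left(7889 + R\right) - 12461 = \left(7889 - 13688\right) - 12461 = -5799 - 12461 = -18260$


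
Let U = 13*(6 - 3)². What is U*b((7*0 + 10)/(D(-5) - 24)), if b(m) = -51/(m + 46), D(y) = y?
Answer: -173043/1324 ≈ -130.70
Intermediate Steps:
U = 117 (U = 13*3² = 13*9 = 117)
b(m) = -51/(46 + m)
U*b((7*0 + 10)/(D(-5) - 24)) = 117*(-51/(46 + (7*0 + 10)/(-5 - 24))) = 117*(-51/(46 + (0 + 10)/(-29))) = 117*(-51/(46 + 10*(-1/29))) = 117*(-51/(46 - 10/29)) = 117*(-51/1324/29) = 117*(-51*29/1324) = 117*(-1479/1324) = -173043/1324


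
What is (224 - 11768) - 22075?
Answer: -33619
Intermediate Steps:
(224 - 11768) - 22075 = -11544 - 22075 = -33619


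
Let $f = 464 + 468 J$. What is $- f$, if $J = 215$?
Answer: $-101084$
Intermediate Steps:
$f = 101084$ ($f = 464 + 468 \cdot 215 = 464 + 100620 = 101084$)
$- f = \left(-1\right) 101084 = -101084$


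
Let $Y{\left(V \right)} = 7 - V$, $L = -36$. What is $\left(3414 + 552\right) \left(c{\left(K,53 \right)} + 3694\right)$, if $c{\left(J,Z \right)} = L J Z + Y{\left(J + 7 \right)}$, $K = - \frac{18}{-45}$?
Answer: $\frac{58109832}{5} \approx 1.1622 \cdot 10^{7}$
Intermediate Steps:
$K = \frac{2}{5}$ ($K = \left(-18\right) \left(- \frac{1}{45}\right) = \frac{2}{5} \approx 0.4$)
$c{\left(J,Z \right)} = - J - 36 J Z$ ($c{\left(J,Z \right)} = - 36 J Z + \left(7 - \left(J + 7\right)\right) = - 36 J Z + \left(7 - \left(7 + J\right)\right) = - 36 J Z - J = - J - 36 J Z$)
$\left(3414 + 552\right) \left(c{\left(K,53 \right)} + 3694\right) = \left(3414 + 552\right) \left(\frac{2 \left(-1 - 1908\right)}{5} + 3694\right) = 3966 \left(\frac{2 \left(-1 - 1908\right)}{5} + 3694\right) = 3966 \left(\frac{2}{5} \left(-1909\right) + 3694\right) = 3966 \left(- \frac{3818}{5} + 3694\right) = 3966 \cdot \frac{14652}{5} = \frac{58109832}{5}$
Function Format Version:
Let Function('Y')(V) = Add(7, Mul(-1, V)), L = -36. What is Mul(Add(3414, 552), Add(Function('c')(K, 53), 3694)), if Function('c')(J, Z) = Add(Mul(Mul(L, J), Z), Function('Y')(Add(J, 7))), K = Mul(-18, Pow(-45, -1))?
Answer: Rational(58109832, 5) ≈ 1.1622e+7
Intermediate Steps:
K = Rational(2, 5) (K = Mul(-18, Rational(-1, 45)) = Rational(2, 5) ≈ 0.40000)
Function('c')(J, Z) = Add(Mul(-1, J), Mul(-36, J, Z)) (Function('c')(J, Z) = Add(Mul(Mul(-36, J), Z), Add(7, Mul(-1, Add(J, 7)))) = Add(Mul(-36, J, Z), Add(7, Mul(-1, Add(7, J)))) = Add(Mul(-36, J, Z), Add(7, Add(-7, Mul(-1, J)))) = Add(Mul(-36, J, Z), Mul(-1, J)) = Add(Mul(-1, J), Mul(-36, J, Z)))
Mul(Add(3414, 552), Add(Function('c')(K, 53), 3694)) = Mul(Add(3414, 552), Add(Mul(Rational(2, 5), Add(-1, Mul(-36, 53))), 3694)) = Mul(3966, Add(Mul(Rational(2, 5), Add(-1, -1908)), 3694)) = Mul(3966, Add(Mul(Rational(2, 5), -1909), 3694)) = Mul(3966, Add(Rational(-3818, 5), 3694)) = Mul(3966, Rational(14652, 5)) = Rational(58109832, 5)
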